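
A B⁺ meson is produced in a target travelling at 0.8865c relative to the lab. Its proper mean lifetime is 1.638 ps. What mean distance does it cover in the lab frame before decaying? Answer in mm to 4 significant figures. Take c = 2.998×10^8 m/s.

γ = 1/√(1 − 0.8865²) = 2.16109
Dilated lifetime: Δt = γτ₀ = 2.16109 × 1.638 ps = 3.53987 ps
d = vΔt = 0.8865c × 3.53987 ps = 2.65773×10^8 m/s × 3.53987×10^-12 s = 0.9408 mm

d ≈ 0.9408 mm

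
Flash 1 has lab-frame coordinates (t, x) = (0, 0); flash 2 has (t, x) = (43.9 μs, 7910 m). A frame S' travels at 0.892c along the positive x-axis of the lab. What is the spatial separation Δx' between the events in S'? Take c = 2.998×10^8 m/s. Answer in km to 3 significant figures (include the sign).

γ = 1/√(1 − 0.892²) = 2.2122
Δx' = γ(Δx − vΔt) = 2.2122 × (7910 m − 0.892×(2.998×10^8 m/s)×43.9×10^-6 s)
= 2.2122 × (-3829.8 m) = -8.47 km

Δx' ≈ -8.47 km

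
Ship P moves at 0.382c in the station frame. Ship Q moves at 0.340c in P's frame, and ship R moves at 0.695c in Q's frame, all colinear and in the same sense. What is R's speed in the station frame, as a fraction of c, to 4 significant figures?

Compose boost 2: (0.340 + 0.382)/(1 + 0.340×0.382) = 0.7220/1.12988 = 0.639006
Compose boost 3: (0.695 + 0.639006)/(1 + 0.695×0.639006) = 1.33401/1.44411 = 0.9238

u ≈ 0.9238c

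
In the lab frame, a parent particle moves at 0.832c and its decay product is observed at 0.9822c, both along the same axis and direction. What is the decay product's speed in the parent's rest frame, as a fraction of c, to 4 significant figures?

Inverse velocity addition: u' = (u − v)/(1 − uv/c²)
= (0.9822 − 0.832)/(1 − 0.9822×0.832) = 0.1502/0.182810 = 0.8216

u' ≈ 0.8216c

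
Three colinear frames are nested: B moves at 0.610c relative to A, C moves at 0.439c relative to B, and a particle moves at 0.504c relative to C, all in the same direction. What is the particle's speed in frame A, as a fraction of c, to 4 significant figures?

Compose boost 2: (0.439 + 0.610)/(1 + 0.439×0.610) = 1.049/1.26779 = 0.827424
Compose boost 3: (0.504 + 0.827424)/(1 + 0.504×0.827424) = 1.33142/1.41702 = 0.9396

u ≈ 0.9396c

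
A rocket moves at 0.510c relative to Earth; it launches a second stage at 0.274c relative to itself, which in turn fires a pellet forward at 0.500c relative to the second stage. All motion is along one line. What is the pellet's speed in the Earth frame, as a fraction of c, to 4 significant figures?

u ≈ 0.8839c

Compose boost 2: (0.274 + 0.510)/(1 + 0.274×0.510) = 0.7840/1.13974 = 0.687876
Compose boost 3: (0.500 + 0.687876)/(1 + 0.500×0.687876) = 1.18788/1.34394 = 0.8839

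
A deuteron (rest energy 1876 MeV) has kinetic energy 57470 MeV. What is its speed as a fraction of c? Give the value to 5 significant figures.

γ = 1 + K/(m₀c²) = 1 + 57470/1876 = 31.63433
β = √(1 − 1/γ²) = 0.99950

β ≈ 0.99950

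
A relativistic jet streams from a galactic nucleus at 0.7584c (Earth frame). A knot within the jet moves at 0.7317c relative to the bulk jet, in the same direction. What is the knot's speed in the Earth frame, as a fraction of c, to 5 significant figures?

Relativistic velocity addition: u = (u' + v)/(1 + u'v/c²)
= (0.7317 + 0.7584)/(1 + 0.7317×0.7584) = 1.4901/1.554921 = 0.95831

u ≈ 0.95831c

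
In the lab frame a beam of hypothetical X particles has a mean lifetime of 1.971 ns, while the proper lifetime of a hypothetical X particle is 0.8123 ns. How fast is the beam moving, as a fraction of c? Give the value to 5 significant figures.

β ≈ 0.91113

γ = Δt/τ₀ = 1.971/0.8123 = 2.426443
β = √(1 − 1/γ²) = √(1 − 1/2.426443²) = 0.91113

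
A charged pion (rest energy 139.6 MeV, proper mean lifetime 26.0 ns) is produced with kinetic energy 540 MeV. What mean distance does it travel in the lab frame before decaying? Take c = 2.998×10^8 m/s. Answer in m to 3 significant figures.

d ≈ 37.1 m

γ = 1 + K/(m₀c²) = 1 + 540/139.6 = 4.8682
β = √(1 − 1/γ²) = 0.97867
Dilated lifetime: γτ₀ = 4.8682 × 26.0 ns = 126.57 ns
d = βc·γτ₀ = 0.97867 × (2.998×10^8 m/s) × 1.2657×10^-7 s = 37.1 m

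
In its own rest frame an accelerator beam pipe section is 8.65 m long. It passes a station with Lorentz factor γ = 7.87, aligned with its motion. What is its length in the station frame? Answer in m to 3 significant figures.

L ≈ 1.10 m

γ = 7.87 (given)
Length contraction: L = L₀/γ = 8.65/7.87 = 1.10 m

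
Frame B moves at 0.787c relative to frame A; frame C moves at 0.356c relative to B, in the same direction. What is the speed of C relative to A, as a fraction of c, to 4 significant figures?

u ≈ 0.8928c

Compose boost 2: (0.356 + 0.787)/(1 + 0.356×0.787) = 1.143/1.28017 = 0.8928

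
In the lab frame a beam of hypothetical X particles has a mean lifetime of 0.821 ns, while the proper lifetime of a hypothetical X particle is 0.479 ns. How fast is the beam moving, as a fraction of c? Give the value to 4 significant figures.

γ = Δt/τ₀ = 0.821/0.479 = 1.71399
β = √(1 − 1/γ²) = √(1 − 1/1.71399²) = 0.8122

β ≈ 0.8122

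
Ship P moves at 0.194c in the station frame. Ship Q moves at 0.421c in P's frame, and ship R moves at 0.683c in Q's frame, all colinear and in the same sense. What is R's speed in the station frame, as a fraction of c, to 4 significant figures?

u ≈ 0.9015c

Compose boost 2: (0.421 + 0.194)/(1 + 0.421×0.194) = 0.6150/1.08167 = 0.568563
Compose boost 3: (0.683 + 0.568563)/(1 + 0.683×0.568563) = 1.25156/1.38833 = 0.9015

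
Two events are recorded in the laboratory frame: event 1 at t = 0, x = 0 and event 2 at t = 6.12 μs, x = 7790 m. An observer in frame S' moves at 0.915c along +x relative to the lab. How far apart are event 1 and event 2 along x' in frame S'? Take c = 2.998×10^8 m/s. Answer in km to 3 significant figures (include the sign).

γ = 1/√(1 − 0.915²) = 2.4786
Δx' = γ(Δx − vΔt) = 2.4786 × (7790 m − 0.915×(2.998×10^8 m/s)×6.12×10^-6 s)
= 2.4786 × (6111.2 m) = 15.1 km

Δx' ≈ 15.1 km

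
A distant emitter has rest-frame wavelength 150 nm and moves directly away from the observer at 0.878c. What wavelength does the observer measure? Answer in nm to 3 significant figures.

Relativistic Doppler: λ_obs = λ_src √((1+β)/(1−β))
= 150 × √(1.8780/0.12200) = 150 × 3.9234 = 589 nm

λ_obs ≈ 589 nm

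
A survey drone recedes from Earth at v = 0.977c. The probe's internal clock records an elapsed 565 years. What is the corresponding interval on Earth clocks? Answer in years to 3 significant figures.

γ = 1/√(1 − 0.977²) = 4.6896
Time dilation: Δt = γτ₀ = 4.6896 × 565 years = 2650 years

Δt ≈ 2650 years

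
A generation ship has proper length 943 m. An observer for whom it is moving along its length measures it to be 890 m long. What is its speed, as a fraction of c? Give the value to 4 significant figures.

β ≈ 0.3305

γ = L₀/L = 943/890 = 1.05955
β = √(1 − 1/γ²) = 0.3305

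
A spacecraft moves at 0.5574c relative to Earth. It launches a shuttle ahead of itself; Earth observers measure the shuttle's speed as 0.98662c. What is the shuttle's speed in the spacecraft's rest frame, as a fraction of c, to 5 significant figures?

Inverse velocity addition: u' = (u − v)/(1 − uv/c²)
= (0.98662 − 0.5574)/(1 − 0.98662×0.5574) = 0.42922/0.4500580 = 0.95370

u' ≈ 0.95370c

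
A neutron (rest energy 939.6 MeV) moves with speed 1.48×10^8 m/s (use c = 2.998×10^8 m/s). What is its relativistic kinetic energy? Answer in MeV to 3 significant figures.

K ≈ 141 MeV

β = v/c = 1.48×10^8 / 2.998×10^8 = 0.49366
γ = 1/√(1 − 0.49366²) = 1.1499
K = (γ − 1)m₀c² = (1.1499 − 1) × 939.6 MeV = 0.14988 × 939.6 MeV = 141 MeV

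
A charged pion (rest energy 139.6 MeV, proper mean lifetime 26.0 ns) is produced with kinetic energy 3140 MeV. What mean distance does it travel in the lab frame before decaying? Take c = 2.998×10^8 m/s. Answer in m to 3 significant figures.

d ≈ 183 m

γ = 1 + K/(m₀c²) = 1 + 3140/139.6 = 23.493
β = √(1 − 1/γ²) = 0.99909
Dilated lifetime: γτ₀ = 23.493 × 26.0 ns = 610.81 ns
d = βc·γτ₀ = 0.99909 × (2.998×10^8 m/s) × 6.1081×10^-7 s = 183 m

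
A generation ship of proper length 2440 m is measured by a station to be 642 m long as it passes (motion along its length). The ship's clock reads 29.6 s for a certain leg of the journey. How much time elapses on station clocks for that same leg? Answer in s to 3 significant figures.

Length contraction ⇒ γ = L₀/L = 2440/642 = 3.8006
Time dilation: Δt = γτ₀ = 3.8006 × 29.6 s = 112 s

Δt ≈ 112 s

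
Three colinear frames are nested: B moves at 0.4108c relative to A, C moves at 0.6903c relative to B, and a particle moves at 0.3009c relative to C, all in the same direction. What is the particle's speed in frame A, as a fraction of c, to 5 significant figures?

u ≈ 0.92101c

Compose boost 2: (0.6903 + 0.4108)/(1 + 0.6903×0.4108) = 1.1011/1.283575 = 0.8578383
Compose boost 3: (0.3009 + 0.8578383)/(1 + 0.3009×0.8578383) = 1.158738/1.258124 = 0.92101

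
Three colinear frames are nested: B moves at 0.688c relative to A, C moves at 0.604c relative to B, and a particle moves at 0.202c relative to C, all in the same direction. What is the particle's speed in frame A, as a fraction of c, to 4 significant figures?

Compose boost 2: (0.604 + 0.688)/(1 + 0.604×0.688) = 1.292/1.41555 = 0.912718
Compose boost 3: (0.202 + 0.912718)/(1 + 0.202×0.912718) = 1.11472/1.18437 = 0.9412

u ≈ 0.9412c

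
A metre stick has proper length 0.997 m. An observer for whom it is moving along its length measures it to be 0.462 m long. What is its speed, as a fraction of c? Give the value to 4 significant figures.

β ≈ 0.8862

γ = L₀/L = 0.997/0.462 = 2.15801
β = √(1 − 1/γ²) = 0.8862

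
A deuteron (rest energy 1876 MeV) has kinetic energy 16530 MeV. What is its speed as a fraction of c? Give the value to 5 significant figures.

β ≈ 0.99479

γ = 1 + K/(m₀c²) = 1 + 16530/1876 = 9.811301
β = √(1 − 1/γ²) = 0.99479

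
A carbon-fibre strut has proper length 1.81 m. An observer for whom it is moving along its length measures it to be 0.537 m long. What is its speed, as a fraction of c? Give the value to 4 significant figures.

β ≈ 0.9550

γ = L₀/L = 1.81/0.537 = 3.37058
β = √(1 − 1/γ²) = 0.9550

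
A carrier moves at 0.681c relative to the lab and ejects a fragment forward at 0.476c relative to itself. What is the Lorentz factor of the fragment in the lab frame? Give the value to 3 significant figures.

γ ≈ 2.06

u_lab = (0.476 + 0.681)/(1 + 0.476×0.681) = 1.157/1.32416 = 0.873764
γ = 1/√(1 − 0.873764²) = 2.06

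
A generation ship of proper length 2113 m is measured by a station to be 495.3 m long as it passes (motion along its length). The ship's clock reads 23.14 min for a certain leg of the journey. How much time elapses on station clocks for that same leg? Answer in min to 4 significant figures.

Δt ≈ 98.72 min

Length contraction ⇒ γ = L₀/L = 2113/495.3 = 4.26610
Time dilation: Δt = γτ₀ = 4.26610 × 23.14 min = 98.72 min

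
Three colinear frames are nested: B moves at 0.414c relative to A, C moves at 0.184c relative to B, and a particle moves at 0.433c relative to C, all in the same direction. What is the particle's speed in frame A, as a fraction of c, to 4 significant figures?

Compose boost 2: (0.184 + 0.414)/(1 + 0.184×0.414) = 0.5980/1.07618 = 0.555671
Compose boost 3: (0.433 + 0.555671)/(1 + 0.433×0.555671) = 0.988671/1.24061 = 0.7969

u ≈ 0.7969c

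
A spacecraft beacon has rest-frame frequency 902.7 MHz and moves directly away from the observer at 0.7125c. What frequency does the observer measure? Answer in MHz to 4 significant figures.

f_obs ≈ 369.9 MHz

Relativistic Doppler: f_obs = f_src √((1−β)/(1+β))
= 902.7 × √(0.287500/1.71250) = 902.7 × 0.409736 = 369.9 MHz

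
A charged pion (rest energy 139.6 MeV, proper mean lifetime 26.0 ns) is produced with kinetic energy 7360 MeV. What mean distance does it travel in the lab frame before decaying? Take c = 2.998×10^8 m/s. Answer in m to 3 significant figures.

γ = 1 + K/(m₀c²) = 1 + 7360/139.6 = 53.722
β = √(1 − 1/γ²) = 0.99983
Dilated lifetime: γτ₀ = 53.722 × 26.0 ns = 1396.8 ns
d = βc·γτ₀ = 0.99983 × (2.998×10^8 m/s) × 1.3968×10^-6 s = 419 m

d ≈ 419 m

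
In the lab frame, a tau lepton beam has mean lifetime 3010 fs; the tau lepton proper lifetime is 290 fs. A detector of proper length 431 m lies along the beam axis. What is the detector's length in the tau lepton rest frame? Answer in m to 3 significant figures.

Time dilation ⇒ γ = Δt/τ₀ = 3010/290 = 10.379
Length contraction: L = L₀/γ = 431/10.379 = 41.5 m

L ≈ 41.5 m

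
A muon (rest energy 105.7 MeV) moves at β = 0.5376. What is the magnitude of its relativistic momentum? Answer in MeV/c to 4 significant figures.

p ≈ 67.39 MeV/c

γ = 1/√(1 − 0.5376²) = 1.18596
p = γβm₀c = 1.18596 × 0.5376 × 105.7 MeV/c = 67.39 MeV/c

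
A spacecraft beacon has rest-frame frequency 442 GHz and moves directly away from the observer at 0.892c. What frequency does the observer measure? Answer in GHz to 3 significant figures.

Relativistic Doppler: f_obs = f_src √((1−β)/(1+β))
= 442 × √(0.10800/1.8920) = 442 × 0.23892 = 106 GHz

f_obs ≈ 106 GHz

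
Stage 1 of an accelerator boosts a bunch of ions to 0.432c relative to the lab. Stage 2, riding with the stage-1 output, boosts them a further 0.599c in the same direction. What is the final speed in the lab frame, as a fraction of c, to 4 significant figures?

Compose boost 2: (0.599 + 0.432)/(1 + 0.599×0.432) = 1.031/1.25877 = 0.8191

u ≈ 0.8191c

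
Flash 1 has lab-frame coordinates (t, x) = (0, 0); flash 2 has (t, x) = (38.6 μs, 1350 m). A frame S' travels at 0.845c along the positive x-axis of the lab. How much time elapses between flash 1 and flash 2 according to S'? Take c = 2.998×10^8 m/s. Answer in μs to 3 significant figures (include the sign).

Δt' ≈ 65.1 μs

γ = 1/√(1 − 0.845²) = 1.8700
Δt' = γ(Δt − vΔx/c²) = 1.8700 × (38.6 μs − 0.845×1350 m / (2.998×10^8 m/s))
= 1.8700 × (34.795 μs) = 65.1 μs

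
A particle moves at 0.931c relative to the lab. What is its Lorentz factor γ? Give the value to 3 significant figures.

γ ≈ 2.74

γ = 1/√(1 − β²) = 1/√(1 − 0.931²) = 1/√(0.13324) = 2.74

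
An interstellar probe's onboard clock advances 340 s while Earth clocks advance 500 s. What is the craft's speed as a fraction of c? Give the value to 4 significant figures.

γ = Δt/τ₀ = 500/340 = 1.47059
β = √(1 − 1/γ²) = √(1 − 1/1.47059²) = 0.7332

β ≈ 0.7332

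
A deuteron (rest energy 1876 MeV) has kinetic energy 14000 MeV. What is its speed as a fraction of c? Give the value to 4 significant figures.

γ = 1 + K/(m₀c²) = 1 + 14000/1876 = 8.46269
β = √(1 − 1/γ²) = 0.9930

β ≈ 0.9930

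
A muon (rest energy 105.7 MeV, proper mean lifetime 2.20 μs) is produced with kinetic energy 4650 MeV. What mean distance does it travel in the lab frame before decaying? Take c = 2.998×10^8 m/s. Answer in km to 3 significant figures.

γ = 1 + K/(m₀c²) = 1 + 4650/105.7 = 44.992
β = √(1 − 1/γ²) = 0.99975
Dilated lifetime: γτ₀ = 44.992 × 2.20 μs = 98.983 μs
d = βc·γτ₀ = 0.99975 × (2.998×10^8 m/s) × 9.8983×10^-5 s = 29.7 km

d ≈ 29.7 km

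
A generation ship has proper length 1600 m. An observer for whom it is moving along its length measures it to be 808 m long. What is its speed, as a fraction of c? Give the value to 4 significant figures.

β ≈ 0.8631

γ = L₀/L = 1600/808 = 1.98020
β = √(1 − 1/γ²) = 0.8631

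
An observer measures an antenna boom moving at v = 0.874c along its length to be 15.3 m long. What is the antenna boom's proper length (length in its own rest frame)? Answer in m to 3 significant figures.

L₀ ≈ 31.5 m

γ = 1/√(1 − 0.874²) = 2.0579
L₀ = γL = 2.0579 × 15.3 = 31.5 m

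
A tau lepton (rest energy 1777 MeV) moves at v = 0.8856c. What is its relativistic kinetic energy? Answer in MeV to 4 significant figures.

K ≈ 2049 MeV

γ = 1/√(1 − 0.8856²) = 2.15309
K = (γ − 1)m₀c² = (2.15309 − 1) × 1777 MeV = 1.15309 × 1777 MeV = 2049 MeV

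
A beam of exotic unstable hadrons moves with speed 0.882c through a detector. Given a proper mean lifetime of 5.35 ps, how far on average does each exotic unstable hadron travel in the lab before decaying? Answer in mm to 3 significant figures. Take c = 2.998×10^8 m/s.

d ≈ 3.00 mm

γ = 1/√(1 − 0.882²) = 2.1220
Dilated lifetime: Δt = γτ₀ = 2.1220 × 5.35 ps = 11.353 ps
d = vΔt = 0.882c × 11.353 ps = 2.6442×10^8 m/s × 1.1353×10^-11 s = 3.00 mm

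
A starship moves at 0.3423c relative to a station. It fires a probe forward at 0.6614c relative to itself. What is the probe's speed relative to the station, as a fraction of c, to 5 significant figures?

Relativistic velocity addition: u = (u' + v)/(1 + u'v/c²)
= (0.6614 + 0.3423)/(1 + 0.6614×0.3423) = 1.0037/1.226397 = 0.81841

u ≈ 0.81841c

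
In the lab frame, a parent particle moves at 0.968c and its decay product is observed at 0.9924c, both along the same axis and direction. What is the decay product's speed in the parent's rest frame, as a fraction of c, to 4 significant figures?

u' ≈ 0.6200c

Inverse velocity addition: u' = (u − v)/(1 − uv/c²)
= (0.9924 − 0.968)/(1 − 0.9924×0.968) = 0.02440/0.0393568 = 0.6200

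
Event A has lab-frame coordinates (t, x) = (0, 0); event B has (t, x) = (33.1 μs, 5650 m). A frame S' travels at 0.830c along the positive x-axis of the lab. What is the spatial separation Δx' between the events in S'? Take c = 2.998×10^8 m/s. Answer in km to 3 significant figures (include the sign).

γ = 1/√(1 − 0.830²) = 1.7929
Δx' = γ(Δx − vΔt) = 1.7929 × (5650 m − 0.830×(2.998×10^8 m/s)×33.1×10^-6 s)
= 1.7929 × (-2586.4 m) = -4.64 km

Δx' ≈ -4.64 km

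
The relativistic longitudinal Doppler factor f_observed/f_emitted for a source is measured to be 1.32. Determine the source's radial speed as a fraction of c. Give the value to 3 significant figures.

f_obs/f_src = √((1+β)/(1−β)) = 1.32  ⇒  (1+β)/(1−β) = 1.7424
β = |1 − D²|/(1 + D²) = |1 − 1.7424|/(1 + 1.7424) = 0.271

β ≈ 0.271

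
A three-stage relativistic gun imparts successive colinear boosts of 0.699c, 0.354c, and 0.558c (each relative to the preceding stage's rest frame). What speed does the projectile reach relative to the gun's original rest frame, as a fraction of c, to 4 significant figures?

u ≈ 0.9532c

Compose boost 2: (0.354 + 0.699)/(1 + 0.354×0.699) = 1.053/1.24745 = 0.844125
Compose boost 3: (0.558 + 0.844125)/(1 + 0.558×0.844125) = 1.40212/1.47102 = 0.9532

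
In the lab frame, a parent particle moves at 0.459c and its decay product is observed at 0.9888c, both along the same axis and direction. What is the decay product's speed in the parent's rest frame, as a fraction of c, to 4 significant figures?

u' ≈ 0.9701c

Inverse velocity addition: u' = (u − v)/(1 − uv/c²)
= (0.9888 − 0.459)/(1 − 0.9888×0.459) = 0.5298/0.546141 = 0.9701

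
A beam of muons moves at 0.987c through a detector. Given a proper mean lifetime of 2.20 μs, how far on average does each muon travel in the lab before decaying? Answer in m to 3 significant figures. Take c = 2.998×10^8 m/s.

γ = 1/√(1 − 0.987²) = 6.2220
Dilated lifetime: Δt = γτ₀ = 6.2220 × 2.20 μs = 13.688 μs
d = vΔt = 0.987c × 13.688 μs = 2.9590×10^8 m/s × 1.3688×10^-5 s = 4050 m

d ≈ 4050 m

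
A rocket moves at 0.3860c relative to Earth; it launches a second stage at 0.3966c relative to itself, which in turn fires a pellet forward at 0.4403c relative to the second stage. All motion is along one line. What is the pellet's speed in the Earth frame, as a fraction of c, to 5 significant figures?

Compose boost 2: (0.3966 + 0.3860)/(1 + 0.3966×0.3860) = 0.78260/1.153088 = 0.6786995
Compose boost 3: (0.4403 + 0.6786995)/(1 + 0.4403×0.6786995) = 1.119000/1.298831 = 0.86154

u ≈ 0.86154c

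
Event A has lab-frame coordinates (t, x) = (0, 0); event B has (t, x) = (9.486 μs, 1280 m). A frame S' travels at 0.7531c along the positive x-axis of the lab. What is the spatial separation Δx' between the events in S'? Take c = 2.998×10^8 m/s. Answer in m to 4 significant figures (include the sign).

Δx' ≈ -1310 m

γ = 1/√(1 − 0.7531²) = 1.51997
Δx' = γ(Δx − vΔt) = 1.51997 × (1280 m − 0.7531×(2.998×10^8 m/s)×9.486×10^-6 s)
= 1.51997 × (-861.743 m) = -1310 m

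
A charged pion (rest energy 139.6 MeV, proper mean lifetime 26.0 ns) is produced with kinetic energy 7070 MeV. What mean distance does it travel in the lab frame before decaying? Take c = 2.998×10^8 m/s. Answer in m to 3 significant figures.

γ = 1 + K/(m₀c²) = 1 + 7070/139.6 = 51.645
β = √(1 − 1/γ²) = 0.99981
Dilated lifetime: γτ₀ = 51.645 × 26.0 ns = 1342.8 ns
d = βc·γτ₀ = 0.99981 × (2.998×10^8 m/s) × 1.3428×10^-6 s = 402 m

d ≈ 402 m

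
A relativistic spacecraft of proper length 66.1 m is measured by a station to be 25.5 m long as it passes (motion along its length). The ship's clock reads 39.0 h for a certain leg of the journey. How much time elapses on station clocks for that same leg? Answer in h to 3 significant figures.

Δt ≈ 101 h

Length contraction ⇒ γ = L₀/L = 66.1/25.5 = 2.5922
Time dilation: Δt = γτ₀ = 2.5922 × 39.0 h = 101 h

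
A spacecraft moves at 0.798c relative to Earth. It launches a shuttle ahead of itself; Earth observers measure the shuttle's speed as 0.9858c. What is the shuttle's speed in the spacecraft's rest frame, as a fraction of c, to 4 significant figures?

Inverse velocity addition: u' = (u − v)/(1 − uv/c²)
= (0.9858 − 0.798)/(1 − 0.9858×0.798) = 0.1878/0.213332 = 0.8803

u' ≈ 0.8803c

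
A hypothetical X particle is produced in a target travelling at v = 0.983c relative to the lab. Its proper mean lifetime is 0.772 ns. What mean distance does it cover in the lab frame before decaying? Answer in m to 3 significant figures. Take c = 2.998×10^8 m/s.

d ≈ 1.24 m

γ = 1/√(1 − 0.983²) = 5.4465
Dilated lifetime: Δt = γτ₀ = 5.4465 × 0.772 ns = 4.2047 ns
d = vΔt = 0.983c × 4.2047 ns = 2.9470×10^8 m/s × 4.2047×10^-9 s = 1.24 m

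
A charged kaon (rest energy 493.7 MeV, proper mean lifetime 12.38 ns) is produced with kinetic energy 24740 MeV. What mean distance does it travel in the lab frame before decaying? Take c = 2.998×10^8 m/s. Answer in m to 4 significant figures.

d ≈ 189.7 m

γ = 1 + K/(m₀c²) = 1 + 24740/493.7 = 51.1114
β = √(1 − 1/γ²) = 0.999809
Dilated lifetime: γτ₀ = 51.1114 × 12.38 ns = 632.759 ns
d = βc·γτ₀ = 0.999809 × (2.998×10^8 m/s) × 6.32759×10^-7 s = 189.7 m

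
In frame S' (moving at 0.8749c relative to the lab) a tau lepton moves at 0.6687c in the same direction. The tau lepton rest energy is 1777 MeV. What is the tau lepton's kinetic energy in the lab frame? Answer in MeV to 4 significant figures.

K ≈ 6045 MeV

u_lab = (0.6687 + 0.8749)/(1 + 0.6687×0.8749) = 0.9738521
γ = 1/√(1 − 0.9738521²) = 4.40174
K = (γ − 1)m₀c² = (4.40174 − 1) × 1777 = 3.40174 × 1777 = 6045 MeV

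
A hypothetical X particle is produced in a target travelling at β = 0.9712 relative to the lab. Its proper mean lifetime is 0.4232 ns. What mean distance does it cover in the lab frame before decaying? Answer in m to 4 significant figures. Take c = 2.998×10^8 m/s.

d ≈ 0.5172 m

γ = 1/√(1 − 0.9712²) = 4.19699
Dilated lifetime: Δt = γτ₀ = 4.19699 × 0.4232 ns = 1.77617 ns
d = vΔt = 0.9712c × 1.77617 ns = 2.91166×10^8 m/s × 1.77617×10^-9 s = 0.5172 m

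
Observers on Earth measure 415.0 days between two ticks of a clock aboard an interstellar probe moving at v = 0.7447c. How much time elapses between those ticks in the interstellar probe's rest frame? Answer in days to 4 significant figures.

γ = 1/√(1 − 0.7447²) = 1.49835
Proper time: τ₀ = Δt/γ = 415.0/1.49835 = 277.0 days

τ₀ ≈ 277.0 days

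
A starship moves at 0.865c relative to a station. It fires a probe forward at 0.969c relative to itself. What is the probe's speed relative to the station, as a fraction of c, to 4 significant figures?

Relativistic velocity addition: u = (u' + v)/(1 + u'v/c²)
= (0.969 + 0.865)/(1 + 0.969×0.865) = 1.834/1.83818 = 0.9977

u ≈ 0.9977c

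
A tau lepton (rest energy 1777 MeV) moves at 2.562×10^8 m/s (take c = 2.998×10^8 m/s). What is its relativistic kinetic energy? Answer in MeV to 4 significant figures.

β = v/c = 2.562×10^8 / 2.998×10^8 = 0.854570
γ = 1/√(1 − 0.854570²) = 1.92553
K = (γ − 1)m₀c² = (1.92553 − 1) × 1777 MeV = 0.925533 × 1777 MeV = 1645 MeV

K ≈ 1645 MeV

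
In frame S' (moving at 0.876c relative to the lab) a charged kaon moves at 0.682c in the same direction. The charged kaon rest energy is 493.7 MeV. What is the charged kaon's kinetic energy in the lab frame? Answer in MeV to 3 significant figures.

u_lab = (0.682 + 0.876)/(1 + 0.682×0.876) = 0.975315
γ = 1/√(1 − 0.975315²) = 4.5286
K = (γ − 1)m₀c² = (4.5286 − 1) × 493.7 = 3.5286 × 493.7 = 1740 MeV

K ≈ 1740 MeV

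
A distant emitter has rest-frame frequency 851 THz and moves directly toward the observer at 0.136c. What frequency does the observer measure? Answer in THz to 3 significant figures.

Relativistic Doppler: f_obs = f_src √((1+β)/(1−β))
= 851 × √(1.1360/0.86400) = 851 × 1.1467 = 976 THz

f_obs ≈ 976 THz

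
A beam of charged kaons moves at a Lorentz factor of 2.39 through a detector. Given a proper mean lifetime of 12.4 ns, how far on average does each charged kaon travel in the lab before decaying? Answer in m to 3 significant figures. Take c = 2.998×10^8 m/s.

β = √(1 − 1/γ²) = √(1 − 1/2.39²) = 0.90826
Dilated lifetime: Δt = γτ₀ = 2.39 × 12.4 ns = 29.636 ns
d = vΔt = 0.90826c × 29.636 ns = 2.7230×10^8 m/s × 2.9636×10^-8 s = 8.07 m

d ≈ 8.07 m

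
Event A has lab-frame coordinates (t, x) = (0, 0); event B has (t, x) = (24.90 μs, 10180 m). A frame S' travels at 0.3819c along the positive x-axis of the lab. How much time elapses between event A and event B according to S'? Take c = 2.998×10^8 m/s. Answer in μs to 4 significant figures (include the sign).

Δt' ≈ 12.91 μs

γ = 1/√(1 − 0.3819²) = 1.08201
Δt' = γ(Δt − vΔx/c²) = 1.08201 × (24.90 μs − 0.3819×10180 m / (2.998×10^8 m/s))
= 1.08201 × (11.9322 μs) = 12.91 μs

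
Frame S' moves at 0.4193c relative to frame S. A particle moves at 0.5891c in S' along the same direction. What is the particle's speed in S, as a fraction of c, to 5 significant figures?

u ≈ 0.80865c

Relativistic velocity addition: u = (u' + v)/(1 + u'v/c²)
= (0.5891 + 0.4193)/(1 + 0.5891×0.4193) = 1.0084/1.247010 = 0.80865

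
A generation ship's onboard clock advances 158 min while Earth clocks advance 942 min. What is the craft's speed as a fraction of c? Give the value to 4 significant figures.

β ≈ 0.9858

γ = Δt/τ₀ = 942/158 = 5.96203
β = √(1 − 1/γ²) = √(1 − 1/5.96203²) = 0.9858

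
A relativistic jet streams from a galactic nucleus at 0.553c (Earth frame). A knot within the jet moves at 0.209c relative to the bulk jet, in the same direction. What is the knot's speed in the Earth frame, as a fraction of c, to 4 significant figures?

u ≈ 0.6831c

Relativistic velocity addition: u = (u' + v)/(1 + u'v/c²)
= (0.209 + 0.553)/(1 + 0.209×0.553) = 0.7620/1.11558 = 0.6831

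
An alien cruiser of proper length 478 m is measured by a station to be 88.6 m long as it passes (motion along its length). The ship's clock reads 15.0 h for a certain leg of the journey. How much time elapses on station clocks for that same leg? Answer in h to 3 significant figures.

Δt ≈ 80.9 h

Length contraction ⇒ γ = L₀/L = 478/88.6 = 5.3950
Time dilation: Δt = γτ₀ = 5.3950 × 15.0 h = 80.9 h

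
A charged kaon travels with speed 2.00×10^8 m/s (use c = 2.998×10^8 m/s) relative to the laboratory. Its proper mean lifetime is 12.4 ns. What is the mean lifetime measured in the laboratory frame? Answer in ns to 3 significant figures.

Δt ≈ 16.6 ns

β = v/c = 2.00×10^8 / 2.998×10^8 = 0.66711
γ = 1/√(1 − 0.66711²) = 1.3424
Time dilation: Δt = γτ₀ = 1.3424 × 12.4 ns = 16.6 ns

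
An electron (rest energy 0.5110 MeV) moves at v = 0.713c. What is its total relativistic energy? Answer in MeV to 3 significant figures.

γ = 1/√(1 − 0.713²) = 1.4262
E = γm₀c² = 1.4262 × 0.5110 MeV = 0.729 MeV

E ≈ 0.729 MeV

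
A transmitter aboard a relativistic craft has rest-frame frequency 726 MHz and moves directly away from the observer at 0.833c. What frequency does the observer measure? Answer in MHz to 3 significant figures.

f_obs ≈ 219 MHz

Relativistic Doppler: f_obs = f_src √((1−β)/(1+β))
= 726 × √(0.16700/1.8330) = 726 × 0.30184 = 219 MHz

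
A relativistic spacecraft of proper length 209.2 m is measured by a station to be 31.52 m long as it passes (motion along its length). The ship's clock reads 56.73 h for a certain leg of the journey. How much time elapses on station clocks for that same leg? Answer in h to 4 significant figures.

Δt ≈ 376.5 h

Length contraction ⇒ γ = L₀/L = 209.2/31.52 = 6.63706
Time dilation: Δt = γτ₀ = 6.63706 × 56.73 h = 376.5 h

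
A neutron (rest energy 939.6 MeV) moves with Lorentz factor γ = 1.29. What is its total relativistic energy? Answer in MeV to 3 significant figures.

E ≈ 1210 MeV

γ = 1.29 (given)
E = γm₀c² = 1.29 × 939.6 MeV = 1210 MeV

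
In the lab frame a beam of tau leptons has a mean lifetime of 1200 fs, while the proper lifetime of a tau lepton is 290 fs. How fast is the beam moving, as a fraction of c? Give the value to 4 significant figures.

γ = Δt/τ₀ = 1200/290 = 4.13793
β = √(1 − 1/γ²) = √(1 − 1/4.13793²) = 0.9704

β ≈ 0.9704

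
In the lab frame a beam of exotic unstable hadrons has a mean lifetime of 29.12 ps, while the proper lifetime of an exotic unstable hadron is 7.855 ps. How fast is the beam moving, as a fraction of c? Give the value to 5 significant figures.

γ = Δt/τ₀ = 29.12/7.855 = 3.707193
β = √(1 − 1/γ²) = √(1 − 1/3.707193²) = 0.96293

β ≈ 0.96293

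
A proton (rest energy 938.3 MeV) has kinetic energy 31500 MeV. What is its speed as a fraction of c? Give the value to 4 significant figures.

β ≈ 0.9996

γ = 1 + K/(m₀c²) = 1 + 31500/938.3 = 34.5714
β = √(1 − 1/γ²) = 0.9996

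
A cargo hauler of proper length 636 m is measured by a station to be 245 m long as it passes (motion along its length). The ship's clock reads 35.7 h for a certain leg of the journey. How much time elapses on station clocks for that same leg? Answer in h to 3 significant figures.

Δt ≈ 92.7 h

Length contraction ⇒ γ = L₀/L = 636/245 = 2.5959
Time dilation: Δt = γτ₀ = 2.5959 × 35.7 h = 92.7 h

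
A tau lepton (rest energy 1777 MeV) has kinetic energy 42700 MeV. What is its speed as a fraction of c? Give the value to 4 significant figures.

β ≈ 0.9992

γ = 1 + K/(m₀c²) = 1 + 42700/1777 = 25.0293
β = √(1 − 1/γ²) = 0.9992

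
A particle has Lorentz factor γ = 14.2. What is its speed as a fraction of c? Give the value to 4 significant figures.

β = √(1 − 1/γ²) = √(1 − 1/14.2²) = √(0.995041) = 0.9975

β ≈ 0.9975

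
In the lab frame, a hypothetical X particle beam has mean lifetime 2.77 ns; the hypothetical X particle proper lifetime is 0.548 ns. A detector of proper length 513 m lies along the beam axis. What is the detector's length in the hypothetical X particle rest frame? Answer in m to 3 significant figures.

L ≈ 101 m

Time dilation ⇒ γ = Δt/τ₀ = 2.77/0.548 = 5.0547
Length contraction: L = L₀/γ = 513/5.0547 = 101 m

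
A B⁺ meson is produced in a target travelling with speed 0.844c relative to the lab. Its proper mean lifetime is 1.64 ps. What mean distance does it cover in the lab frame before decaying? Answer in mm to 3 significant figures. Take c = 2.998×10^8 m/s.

d ≈ 0.774 mm

γ = 1/√(1 − 0.844²) = 1.8645
Dilated lifetime: Δt = γτ₀ = 1.8645 × 1.64 ps = 3.0577 ps
d = vΔt = 0.844c × 3.0577 ps = 2.5303×10^8 m/s × 3.0577×10^-12 s = 0.774 mm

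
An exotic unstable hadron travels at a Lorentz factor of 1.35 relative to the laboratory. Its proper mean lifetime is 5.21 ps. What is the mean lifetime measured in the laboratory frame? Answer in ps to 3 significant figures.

γ = 1.35 (given)
Time dilation: Δt = γτ₀ = 1.35 × 5.21 ps = 7.03 ps

Δt ≈ 7.03 ps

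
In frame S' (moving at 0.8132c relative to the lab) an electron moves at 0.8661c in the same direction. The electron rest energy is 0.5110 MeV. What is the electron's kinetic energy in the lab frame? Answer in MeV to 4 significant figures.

u_lab = (0.8661 + 0.8132)/(1 + 0.8661×0.8132) = 0.9853240
γ = 1/√(1 − 0.9853240²) = 5.85842
K = (γ − 1)m₀c² = (5.85842 − 1) × 0.5110 = 4.85842 × 0.5110 = 2.483 MeV

K ≈ 2.483 MeV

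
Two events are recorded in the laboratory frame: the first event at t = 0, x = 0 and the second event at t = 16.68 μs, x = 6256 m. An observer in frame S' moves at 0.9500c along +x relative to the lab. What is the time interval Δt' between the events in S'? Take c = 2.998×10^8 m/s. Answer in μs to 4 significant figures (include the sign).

γ = 1/√(1 − 0.9500²) = 3.20256
Δt' = γ(Δt − vΔx/c²) = 3.20256 × (16.68 μs − 0.9500×6256 m / (2.998×10^8 m/s))
= 3.20256 × (-3.14388 μs) = -10.07 μs

Δt' ≈ -10.07 μs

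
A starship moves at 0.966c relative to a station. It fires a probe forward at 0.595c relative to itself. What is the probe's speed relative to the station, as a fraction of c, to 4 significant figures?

u ≈ 0.9913c

Relativistic velocity addition: u = (u' + v)/(1 + u'v/c²)
= (0.595 + 0.966)/(1 + 0.595×0.966) = 1.561/1.57477 = 0.9913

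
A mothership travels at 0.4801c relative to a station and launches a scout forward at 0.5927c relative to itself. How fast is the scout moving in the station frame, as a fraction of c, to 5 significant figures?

Compose boost 2: (0.5927 + 0.4801)/(1 + 0.5927×0.4801) = 1.0728/1.284555 = 0.83515

u ≈ 0.83515c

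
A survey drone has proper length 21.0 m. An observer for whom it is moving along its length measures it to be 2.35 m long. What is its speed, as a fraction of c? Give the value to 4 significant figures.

γ = L₀/L = 21.0/2.35 = 8.93617
β = √(1 − 1/γ²) = 0.9937

β ≈ 0.9937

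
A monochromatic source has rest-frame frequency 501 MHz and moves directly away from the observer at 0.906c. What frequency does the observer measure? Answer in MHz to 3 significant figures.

f_obs ≈ 111 MHz

Relativistic Doppler: f_obs = f_src √((1−β)/(1+β))
= 501 × √(0.094000/1.9060) = 501 × 0.22208 = 111 MHz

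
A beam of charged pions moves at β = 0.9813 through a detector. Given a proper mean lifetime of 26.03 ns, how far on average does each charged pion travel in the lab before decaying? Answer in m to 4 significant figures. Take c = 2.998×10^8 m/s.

γ = 1/√(1 − 0.9813²) = 5.19522
Dilated lifetime: Δt = γτ₀ = 5.19522 × 26.03 ns = 135.232 ns
d = vΔt = 0.9813c × 135.232 ns = 2.94194×10^8 m/s × 1.35232×10^-7 s = 39.78 m

d ≈ 39.78 m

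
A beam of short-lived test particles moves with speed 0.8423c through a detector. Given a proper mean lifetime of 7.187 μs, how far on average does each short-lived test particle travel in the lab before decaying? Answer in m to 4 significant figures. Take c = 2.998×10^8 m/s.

d ≈ 3367 m

γ = 1/√(1 − 0.8423²) = 1.85526
Dilated lifetime: Δt = γτ₀ = 1.85526 × 7.187 μs = 13.3337 μs
d = vΔt = 0.8423c × 13.3337 μs = 2.52522×10^8 m/s × 1.33337×10^-5 s = 3367 m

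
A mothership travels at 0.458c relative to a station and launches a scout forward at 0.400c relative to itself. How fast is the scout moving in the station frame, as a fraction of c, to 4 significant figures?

u ≈ 0.7252c

Compose boost 2: (0.400 + 0.458)/(1 + 0.400×0.458) = 0.8580/1.18320 = 0.7252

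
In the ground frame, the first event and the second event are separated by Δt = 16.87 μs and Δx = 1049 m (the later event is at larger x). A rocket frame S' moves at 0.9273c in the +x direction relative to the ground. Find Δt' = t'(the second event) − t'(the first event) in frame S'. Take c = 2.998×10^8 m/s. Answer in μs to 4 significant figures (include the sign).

Δt' ≈ 36.40 μs

γ = 1/√(1 − 0.9273²) = 2.67152
Δt' = γ(Δt − vΔx/c²) = 2.67152 × (16.87 μs − 0.9273×1049 m / (2.998×10^8 m/s))
= 2.67152 × (13.6254 μs) = 36.40 μs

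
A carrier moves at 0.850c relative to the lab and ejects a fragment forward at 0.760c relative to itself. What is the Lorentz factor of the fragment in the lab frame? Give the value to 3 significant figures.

u_lab = (0.760 + 0.850)/(1 + 0.760×0.850) = 1.610/1.64600 = 0.978129
γ = 1/√(1 − 0.978129²) = 4.81

γ ≈ 4.81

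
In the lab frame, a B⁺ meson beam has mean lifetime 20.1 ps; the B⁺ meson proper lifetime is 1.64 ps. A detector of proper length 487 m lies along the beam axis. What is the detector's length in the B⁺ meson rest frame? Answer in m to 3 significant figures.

Time dilation ⇒ γ = Δt/τ₀ = 20.1/1.64 = 12.256
Length contraction: L = L₀/γ = 487/12.256 = 39.7 m

L ≈ 39.7 m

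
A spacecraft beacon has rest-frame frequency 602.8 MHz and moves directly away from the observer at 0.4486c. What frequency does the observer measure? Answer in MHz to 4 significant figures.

f_obs ≈ 371.9 MHz

Relativistic Doppler: f_obs = f_src √((1−β)/(1+β))
= 602.8 × √(0.551400/1.44860) = 602.8 × 0.616963 = 371.9 MHz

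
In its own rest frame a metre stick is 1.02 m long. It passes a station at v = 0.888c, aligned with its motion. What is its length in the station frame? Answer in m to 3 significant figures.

L ≈ 0.469 m

γ = 1/√(1 − 0.888²) = 2.1747
Length contraction: L = L₀/γ = 1.02/2.1747 = 0.469 m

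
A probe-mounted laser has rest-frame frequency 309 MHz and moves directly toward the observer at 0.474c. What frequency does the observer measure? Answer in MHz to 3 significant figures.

Relativistic Doppler: f_obs = f_src √((1+β)/(1−β))
= 309 × √(1.4740/0.52600) = 309 × 1.6740 = 517 MHz

f_obs ≈ 517 MHz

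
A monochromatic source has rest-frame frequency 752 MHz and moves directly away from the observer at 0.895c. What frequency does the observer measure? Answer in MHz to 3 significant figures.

f_obs ≈ 177 MHz

Relativistic Doppler: f_obs = f_src √((1−β)/(1+β))
= 752 × √(0.10500/1.8950) = 752 × 0.23539 = 177 MHz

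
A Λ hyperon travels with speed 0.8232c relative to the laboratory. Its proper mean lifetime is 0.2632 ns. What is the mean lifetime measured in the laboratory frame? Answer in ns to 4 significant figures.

Δt ≈ 0.4636 ns

γ = 1/√(1 − 0.8232²) = 1.76133
Time dilation: Δt = γτ₀ = 1.76133 × 0.2632 ns = 0.4636 ns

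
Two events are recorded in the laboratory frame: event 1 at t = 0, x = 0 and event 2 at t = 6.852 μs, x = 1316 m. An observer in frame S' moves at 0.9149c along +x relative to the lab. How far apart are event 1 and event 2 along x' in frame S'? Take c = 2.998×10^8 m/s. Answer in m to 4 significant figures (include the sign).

Δx' ≈ -1396 m

γ = 1/√(1 − 0.9149²) = 2.47721
Δx' = γ(Δx − vΔt) = 2.47721 × (1316 m − 0.9149×(2.998×10^8 m/s)×6.852×10^-6 s)
= 2.47721 × (-563.415 m) = -1396 m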